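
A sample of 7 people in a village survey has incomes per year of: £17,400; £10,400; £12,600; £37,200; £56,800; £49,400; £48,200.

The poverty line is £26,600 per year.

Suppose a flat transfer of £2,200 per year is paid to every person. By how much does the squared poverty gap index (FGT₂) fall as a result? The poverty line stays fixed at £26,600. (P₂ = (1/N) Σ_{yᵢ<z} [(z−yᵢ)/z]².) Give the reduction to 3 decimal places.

0.032

Before: below the line — £10,400, £12,600, £17,400; squared poverty gap index (FGT₂) = 0.10965.
After the £2,200 transfer: below the line — £12,600, £14,800, £19,600; squared poverty gap index (FGT₂) = 0.07758.
Reduction = 0.10965 − 0.07758 = 0.032.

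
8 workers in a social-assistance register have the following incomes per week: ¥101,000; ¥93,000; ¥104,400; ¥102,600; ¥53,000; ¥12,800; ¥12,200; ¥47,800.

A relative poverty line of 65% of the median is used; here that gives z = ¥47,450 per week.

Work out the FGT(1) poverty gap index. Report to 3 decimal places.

0.184

Below z: ¥12,200, ¥12,800 (q = 2 of N = 8).
Normalized shortfalls: (47450−12200)/47450 = 0.7429; (47450−12800)/47450 = 0.7302.
Sum of shortfalls = 1.473130; P₁ averages over all N: 1.473130 / 8 = 0.184.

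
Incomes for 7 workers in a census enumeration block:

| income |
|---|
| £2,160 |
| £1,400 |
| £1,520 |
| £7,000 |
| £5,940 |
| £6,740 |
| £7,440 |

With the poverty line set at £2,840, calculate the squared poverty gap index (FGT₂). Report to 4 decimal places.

0.0758

Below z: £1,400, £1,520, £2,160 (q = 3 of N = 7).
Relative gaps: (2840−1400)/2840 = 0.5070; (2840−1520)/2840 = 0.4648; (2840−2160)/2840 = 0.2394.
Squared: 0.2571; 0.2160; 0.0573.
Sum = 0.530450; P₂ = 0.530450 / 7 = 0.0758.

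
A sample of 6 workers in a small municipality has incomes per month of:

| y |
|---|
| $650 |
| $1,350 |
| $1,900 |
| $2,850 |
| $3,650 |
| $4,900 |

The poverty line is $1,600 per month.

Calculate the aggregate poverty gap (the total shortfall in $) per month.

$1,200

Incomes under z: $650, $1,350 (q = 2 of N = 6).
Individual gaps: 1600−650 = 950; 1600−1350 = 250.
Aggregate gap = $1,200.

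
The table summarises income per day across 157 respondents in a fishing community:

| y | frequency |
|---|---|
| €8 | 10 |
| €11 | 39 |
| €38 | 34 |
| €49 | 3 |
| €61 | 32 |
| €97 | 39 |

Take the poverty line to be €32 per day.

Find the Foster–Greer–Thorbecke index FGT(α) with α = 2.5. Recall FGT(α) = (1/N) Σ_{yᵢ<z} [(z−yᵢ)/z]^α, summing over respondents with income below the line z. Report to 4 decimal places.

0.1177

Below the line: 10×€8, 39×€11 (q = 49 of N = 157).
Shortfall ratios: (32−8)/32 = 0.7500 (×10); (32−11)/32 = 0.6562 (×39).
Raised to α = 2.5: 0.48714 (×10); 0.34888 (×39).
Sum = 18.477626; FGT(2.5) = 18.477626 / 157 = 0.1177.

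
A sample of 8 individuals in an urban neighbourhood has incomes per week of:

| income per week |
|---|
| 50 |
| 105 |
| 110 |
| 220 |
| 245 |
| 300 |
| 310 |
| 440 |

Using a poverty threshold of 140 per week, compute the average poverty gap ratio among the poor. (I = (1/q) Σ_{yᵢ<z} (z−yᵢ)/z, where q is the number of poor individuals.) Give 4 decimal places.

Below z: 50, 105, 110 (q = 3 of N = 8).
Shortfall ratios (z−y)/z: 0.6429, 0.2500, 0.2143; sum = 1.107143.
I averages over the q = 3 poor units only: 1.107143 / 3 = 0.3690.

0.3690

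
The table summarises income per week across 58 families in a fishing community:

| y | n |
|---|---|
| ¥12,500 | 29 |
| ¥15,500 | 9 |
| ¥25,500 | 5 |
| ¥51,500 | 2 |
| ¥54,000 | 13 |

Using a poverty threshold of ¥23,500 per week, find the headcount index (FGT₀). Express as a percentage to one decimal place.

65.5%

38 of the 58 families have income below ¥23,500.
H = 38/58 = 65.5%.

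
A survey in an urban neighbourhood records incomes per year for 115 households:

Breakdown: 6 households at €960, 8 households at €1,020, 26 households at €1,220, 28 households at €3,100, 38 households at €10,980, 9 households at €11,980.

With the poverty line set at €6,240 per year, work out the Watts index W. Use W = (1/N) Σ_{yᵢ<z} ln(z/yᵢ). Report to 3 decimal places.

0.763

Poor units: 6×€960, 8×€1,020, 26×€1,220, 28×€3,100 (q = 68 of N = 115).
Log shortfalls: ln(6240/960) = 1.8718 (×6); ln(6240/1020) = 1.8112 (×8); ln(6240/1220) = 1.6321 (×26); ln(6240/3100) = 0.6996 (×28).
W = 87.743782 / 115 = 0.763.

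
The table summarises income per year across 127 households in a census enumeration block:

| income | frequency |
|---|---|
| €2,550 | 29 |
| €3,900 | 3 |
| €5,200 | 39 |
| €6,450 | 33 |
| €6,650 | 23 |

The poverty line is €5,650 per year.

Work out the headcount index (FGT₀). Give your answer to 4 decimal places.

71 of the 127 households have income below €5,650.
H = 71/127 = 0.5591.

0.5591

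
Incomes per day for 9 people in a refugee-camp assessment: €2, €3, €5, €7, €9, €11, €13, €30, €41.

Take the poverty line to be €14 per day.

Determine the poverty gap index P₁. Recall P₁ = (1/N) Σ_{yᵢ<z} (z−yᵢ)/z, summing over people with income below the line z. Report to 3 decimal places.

Below z: €2, €3, €5, €7, €9, €11, €13 (q = 7 of N = 9).
Normalized shortfalls: (14−2)/14 = 0.8571; (14−3)/14 = 0.7857; (14−5)/14 = 0.6429; (14−7)/14 = 0.5000; (14−9)/14 = 0.3571; (14−11)/14 = 0.2143; (14−13)/14 = 0.0714.
Σ = 3.428571. Dividing by the full population N = 9 gives P₁ = 0.381.

0.381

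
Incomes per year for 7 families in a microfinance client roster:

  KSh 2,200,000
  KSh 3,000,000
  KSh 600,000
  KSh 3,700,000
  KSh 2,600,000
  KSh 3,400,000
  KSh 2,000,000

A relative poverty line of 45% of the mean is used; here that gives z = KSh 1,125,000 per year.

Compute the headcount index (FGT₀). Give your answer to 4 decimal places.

0.1429

1 of the 7 families have income below KSh 1,125,000.
H = 1/7 = 0.1429.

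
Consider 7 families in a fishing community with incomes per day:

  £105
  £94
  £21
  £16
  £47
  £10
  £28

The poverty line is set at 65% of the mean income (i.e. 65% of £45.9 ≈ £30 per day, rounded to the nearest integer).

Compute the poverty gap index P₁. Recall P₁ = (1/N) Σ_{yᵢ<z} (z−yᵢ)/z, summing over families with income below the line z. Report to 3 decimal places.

0.214

Below the line: £10, £16, £21, £28 (q = 4 of N = 7).
Normalized shortfalls: (30−10)/30 = 0.6667; (30−16)/30 = 0.4667; (30−21)/30 = 0.3000; (30−28)/30 = 0.0667.
Σ = 1.500000. Dividing by the full population N = 7 gives P₁ = 0.214.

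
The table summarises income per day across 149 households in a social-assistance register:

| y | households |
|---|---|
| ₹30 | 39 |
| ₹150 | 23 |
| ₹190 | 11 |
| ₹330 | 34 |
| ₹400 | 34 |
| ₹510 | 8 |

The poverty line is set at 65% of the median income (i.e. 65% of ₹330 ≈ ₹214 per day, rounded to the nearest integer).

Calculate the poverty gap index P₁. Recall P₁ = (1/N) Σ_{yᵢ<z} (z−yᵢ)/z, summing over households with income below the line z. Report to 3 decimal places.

Below the line: 39×₹30, 23×₹150, 11×₹190 (q = 73 of N = 149).
Relative gaps: (214−30)/214 = 0.8598 (×39); (214−150)/214 = 0.2991 (×23); (214−190)/214 = 0.1121 (×11).
Sum of shortfalls = 41.644860; P₁ averages over all N: 41.644860 / 149 = 0.279.

0.279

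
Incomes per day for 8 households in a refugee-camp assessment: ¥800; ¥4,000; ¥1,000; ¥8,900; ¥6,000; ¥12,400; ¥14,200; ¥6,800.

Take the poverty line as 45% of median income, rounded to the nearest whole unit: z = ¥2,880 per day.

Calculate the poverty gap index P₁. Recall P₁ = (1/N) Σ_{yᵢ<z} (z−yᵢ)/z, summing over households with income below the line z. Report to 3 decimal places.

0.172

Incomes under z: ¥800, ¥1,000 (q = 2 of N = 8).
Shortfall ratios: (2880−800)/2880 = 0.7222; (2880−1000)/2880 = 0.6528.
Sum of shortfalls = 1.375000; P₁ averages over all N: 1.375000 / 8 = 0.172.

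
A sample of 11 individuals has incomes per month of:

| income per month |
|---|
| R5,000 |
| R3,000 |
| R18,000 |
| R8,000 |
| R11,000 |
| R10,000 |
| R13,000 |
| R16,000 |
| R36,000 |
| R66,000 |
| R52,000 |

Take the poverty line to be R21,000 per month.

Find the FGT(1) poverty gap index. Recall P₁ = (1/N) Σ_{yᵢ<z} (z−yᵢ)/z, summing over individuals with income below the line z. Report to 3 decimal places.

Incomes under z: R3,000, R5,000, R8,000, R10,000, R11,000, R13,000, R16,000, R18,000 (q = 8 of N = 11).
Shortfall ratios: (21000−3000)/21000 = 0.8571; (21000−5000)/21000 = 0.7619; (21000−8000)/21000 = 0.6190; (21000−10000)/21000 = 0.5238; (21000−11000)/21000 = 0.4762; (21000−13000)/21000 = 0.3810; (21000−16000)/21000 = 0.2381; (21000−18000)/21000 = 0.1429.
Σ = 4.000000. Dividing by the full population N = 11 gives P₁ = 0.364.

0.364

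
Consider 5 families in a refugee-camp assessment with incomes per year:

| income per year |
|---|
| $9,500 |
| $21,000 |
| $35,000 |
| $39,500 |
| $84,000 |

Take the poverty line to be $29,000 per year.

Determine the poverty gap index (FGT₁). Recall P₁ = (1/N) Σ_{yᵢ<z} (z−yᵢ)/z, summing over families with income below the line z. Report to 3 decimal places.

Below z: $9,500, $21,000 (q = 2 of N = 5).
Shortfall ratios: (29000−9500)/29000 = 0.6724; (29000−21000)/29000 = 0.2759.
Σ = 0.948276. Dividing by the full population N = 5 gives P₁ = 0.190.

0.190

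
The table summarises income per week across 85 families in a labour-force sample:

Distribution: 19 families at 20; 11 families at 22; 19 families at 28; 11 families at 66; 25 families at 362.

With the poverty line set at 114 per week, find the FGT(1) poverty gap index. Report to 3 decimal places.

Poor units: 19×20, 11×22, 19×28, 11×66 (q = 60 of N = 85).
Gap ratios (z−y)/z: (114−20)/114 = 0.8246 (×19); (114−22)/114 = 0.8070 (×11); (114−28)/114 = 0.7544 (×19); (114−66)/114 = 0.4211 (×11).
Σ = 43.508772. Dividing by the full population N = 85 gives P₁ = 0.512.

0.512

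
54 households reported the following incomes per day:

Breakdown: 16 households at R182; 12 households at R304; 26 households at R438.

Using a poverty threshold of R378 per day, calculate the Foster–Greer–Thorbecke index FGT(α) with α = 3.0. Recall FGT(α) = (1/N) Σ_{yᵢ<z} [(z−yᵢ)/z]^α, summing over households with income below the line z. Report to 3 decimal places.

0.043

Below the line: 16×R182, 12×R304 (q = 28 of N = 54).
Shortfall ratios: (378−182)/378 = 0.5185 (×16); (378−304)/378 = 0.1958 (×12).
Raised to α = 3.0: 0.13941 (×16); 0.00750 (×12).
Sum = 2.320587; FGT(3.0) = 2.320587 / 54 = 0.043.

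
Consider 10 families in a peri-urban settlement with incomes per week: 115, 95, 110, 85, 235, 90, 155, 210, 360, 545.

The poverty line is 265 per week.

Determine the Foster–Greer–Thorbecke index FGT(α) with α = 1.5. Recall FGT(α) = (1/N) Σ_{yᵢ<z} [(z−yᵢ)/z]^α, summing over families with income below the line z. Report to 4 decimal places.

0.2884

Poor units: 85, 90, 95, 110, 115, 155, 210, 235 (q = 8 of N = 10).
Normalized shortfalls: (265−85)/265 = 0.6792; (265−90)/265 = 0.6604; (265−95)/265 = 0.6415; (265−110)/265 = 0.5849; (265−115)/265 = 0.5660; (265−155)/265 = 0.4151; (265−210)/265 = 0.2075; (265−235)/265 = 0.1132.
Raised to α = 1.5: 0.55981; 0.53665; 0.51381; 0.44733; 0.42586; 0.26744; 0.09455; 0.03809.
Sum = 2.883539; FGT(1.5) = 2.883539 / 10 = 0.2884.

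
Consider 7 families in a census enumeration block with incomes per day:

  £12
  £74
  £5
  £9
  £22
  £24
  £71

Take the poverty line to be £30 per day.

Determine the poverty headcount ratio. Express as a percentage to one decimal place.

71.4%

5 of the 7 families have income below £30.
H = 5/7 = 71.4%.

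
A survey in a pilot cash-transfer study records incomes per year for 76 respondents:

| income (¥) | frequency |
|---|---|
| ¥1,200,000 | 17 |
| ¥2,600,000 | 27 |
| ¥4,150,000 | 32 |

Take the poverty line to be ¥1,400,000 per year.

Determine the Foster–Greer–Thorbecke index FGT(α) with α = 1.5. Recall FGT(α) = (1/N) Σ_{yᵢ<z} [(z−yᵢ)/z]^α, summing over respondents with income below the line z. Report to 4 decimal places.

0.0121

Below z: 17×¥1,200,000 (q = 17 of N = 76).
Relative gaps: (1400000−1200000)/1400000 = 0.1429 (×17).
Raised to α = 1.5: 0.05399 (×17).
Sum = 0.917914; FGT(1.5) = 0.917914 / 76 = 0.0121.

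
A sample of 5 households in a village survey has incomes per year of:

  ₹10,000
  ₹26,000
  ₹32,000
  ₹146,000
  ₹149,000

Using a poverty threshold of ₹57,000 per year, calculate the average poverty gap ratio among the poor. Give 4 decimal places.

0.6023

Poor units: ₹10,000, ₹26,000, ₹32,000 (q = 3 of N = 5).
Relative gaps: 0.8246, 0.5439, 0.4386; sum = 1.807018.
The income-gap ratio divides by q (the poor only): 1.807018 / 3 = 0.6023.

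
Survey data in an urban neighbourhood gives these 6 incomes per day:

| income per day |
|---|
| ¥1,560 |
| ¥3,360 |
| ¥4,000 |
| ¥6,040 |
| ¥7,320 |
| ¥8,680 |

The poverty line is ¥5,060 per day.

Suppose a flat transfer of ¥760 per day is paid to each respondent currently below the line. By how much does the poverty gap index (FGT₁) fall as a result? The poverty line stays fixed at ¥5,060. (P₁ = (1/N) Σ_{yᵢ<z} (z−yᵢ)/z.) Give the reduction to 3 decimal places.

Before: below the line — ¥1,560, ¥3,360, ¥4,000; poverty gap index (FGT₁) = 0.20619.
After the ¥760 transfer: below the line — ¥2,320, ¥4,120, ¥4,760; poverty gap index (FGT₁) = 0.13109.
Reduction = 0.20619 − 0.13109 = 0.075.

0.075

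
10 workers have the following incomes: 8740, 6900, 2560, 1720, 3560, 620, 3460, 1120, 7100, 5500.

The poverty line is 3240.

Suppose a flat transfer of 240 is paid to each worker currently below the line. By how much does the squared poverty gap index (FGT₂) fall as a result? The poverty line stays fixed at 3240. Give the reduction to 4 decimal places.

0.0295

Before: below the line — 620, 1120, 1720, 2560; squared poverty gap index (FGT₂) = 0.134617.
After the 240 transfer: below the line — 860, 1360, 1960, 2800; squared poverty gap index (FGT₂) = 0.105079.
Reduction = 0.134617 − 0.105079 = 0.0295.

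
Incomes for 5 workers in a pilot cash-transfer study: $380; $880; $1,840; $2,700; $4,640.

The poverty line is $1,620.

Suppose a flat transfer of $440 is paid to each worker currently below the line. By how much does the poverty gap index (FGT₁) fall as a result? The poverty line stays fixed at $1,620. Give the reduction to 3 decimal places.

Before: below the line — $380, $880; poverty gap index (FGT₁) = 0.24444.
After the $440 transfer: below the line — $820, $1,320; poverty gap index (FGT₁) = 0.13580.
Reduction = 0.24444 − 0.13580 = 0.109.

0.109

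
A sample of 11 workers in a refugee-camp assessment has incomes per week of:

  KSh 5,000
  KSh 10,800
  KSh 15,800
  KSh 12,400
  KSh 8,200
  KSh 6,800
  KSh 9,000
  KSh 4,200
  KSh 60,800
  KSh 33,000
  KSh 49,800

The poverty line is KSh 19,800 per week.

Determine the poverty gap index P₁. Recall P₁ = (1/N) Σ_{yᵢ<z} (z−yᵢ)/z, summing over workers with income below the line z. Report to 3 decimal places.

Below the line: KSh 4,200, KSh 5,000, KSh 6,800, KSh 8,200, KSh 9,000, KSh 10,800, KSh 12,400, KSh 15,800 (q = 8 of N = 11).
Shortfall ratios: (19800−4200)/19800 = 0.7879; (19800−5000)/19800 = 0.7475; (19800−6800)/19800 = 0.6566; (19800−8200)/19800 = 0.5859; (19800−9000)/19800 = 0.5455; (19800−10800)/19800 = 0.4545; (19800−12400)/19800 = 0.3737; (19800−15800)/19800 = 0.2020.
Σ = 4.353535. Dividing by the full population N = 11 gives P₁ = 0.396.

0.396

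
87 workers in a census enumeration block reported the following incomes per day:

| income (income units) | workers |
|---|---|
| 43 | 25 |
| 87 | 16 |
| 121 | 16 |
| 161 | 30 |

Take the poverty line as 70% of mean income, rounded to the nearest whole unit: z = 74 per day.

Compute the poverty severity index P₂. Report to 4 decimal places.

0.0504

Below the line: 25×43 (q = 25 of N = 87).
Relative gaps: (74−43)/74 = 0.4189 (×25).
Squared: 0.1755 (×25).
Sum = 4.387327; P₂ = 4.387327 / 87 = 0.0504.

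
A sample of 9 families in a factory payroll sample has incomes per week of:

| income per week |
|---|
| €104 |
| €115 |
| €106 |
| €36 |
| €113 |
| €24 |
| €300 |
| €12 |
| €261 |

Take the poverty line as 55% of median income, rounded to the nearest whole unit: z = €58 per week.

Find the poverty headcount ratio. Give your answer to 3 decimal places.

0.333

3 of the 9 families have income below €58.
H = 3/9 = 0.333.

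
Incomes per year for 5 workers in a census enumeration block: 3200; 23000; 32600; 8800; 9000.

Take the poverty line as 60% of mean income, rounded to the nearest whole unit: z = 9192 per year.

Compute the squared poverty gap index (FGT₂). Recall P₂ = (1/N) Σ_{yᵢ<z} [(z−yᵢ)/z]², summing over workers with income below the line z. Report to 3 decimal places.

Below the line: 3200, 8800, 9000 (q = 3 of N = 5).
Normalized shortfalls: (9192−3200)/9192 = 0.6519; (9192−8800)/9192 = 0.0426; (9192−9000)/9192 = 0.0209.
Squared: 0.4249; 0.0018; 0.0004.
Sum = 0.427191; P₂ = 0.427191 / 5 = 0.085.

0.085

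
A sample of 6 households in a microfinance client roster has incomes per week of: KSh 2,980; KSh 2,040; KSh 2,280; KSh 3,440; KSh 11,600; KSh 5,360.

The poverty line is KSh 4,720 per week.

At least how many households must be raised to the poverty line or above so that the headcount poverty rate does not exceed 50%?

Currently q = 4 of N = 6 are below the line (H = 0.667).
A headcount ratio of at most 50% allows at most ⌊0.50 × 6⌋ = 3 poor households.
So at least 4 − 3 = 1 must be lifted.

1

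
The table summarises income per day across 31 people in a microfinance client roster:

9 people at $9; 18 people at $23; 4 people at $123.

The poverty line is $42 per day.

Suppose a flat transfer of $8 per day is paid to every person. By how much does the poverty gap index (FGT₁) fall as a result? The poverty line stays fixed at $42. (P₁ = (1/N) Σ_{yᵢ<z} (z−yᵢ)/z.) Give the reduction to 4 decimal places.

0.1659

Before: below the line — 9×$9, 18×$23; poverty gap index (FGT₁) = 0.490783.
After the $8 transfer: below the line — 9×$17, 18×$31; poverty gap index (FGT₁) = 0.324885.
Reduction = 0.490783 − 0.324885 = 0.1659.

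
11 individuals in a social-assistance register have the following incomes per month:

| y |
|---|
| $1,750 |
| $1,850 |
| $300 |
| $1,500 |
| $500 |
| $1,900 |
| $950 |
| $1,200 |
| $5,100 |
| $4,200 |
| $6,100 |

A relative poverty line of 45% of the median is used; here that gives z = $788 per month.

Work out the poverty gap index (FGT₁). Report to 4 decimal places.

0.0895

Below the line: $300, $500 (q = 2 of N = 11).
Normalized shortfalls: (788−300)/788 = 0.6193; (788−500)/788 = 0.3655.
Sum of shortfalls = 0.984772; P₁ averages over all N: 0.984772 / 11 = 0.0895.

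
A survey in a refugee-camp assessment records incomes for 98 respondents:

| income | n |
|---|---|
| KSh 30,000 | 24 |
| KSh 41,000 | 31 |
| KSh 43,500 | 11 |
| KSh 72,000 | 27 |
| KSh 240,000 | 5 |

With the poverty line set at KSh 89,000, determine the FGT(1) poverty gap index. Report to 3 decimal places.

0.443

Poor units: 24×KSh 30,000, 31×KSh 41,000, 11×KSh 43,500, 27×KSh 72,000 (q = 93 of N = 98).
Relative gaps: (89000−30000)/89000 = 0.6629 (×24); (89000−41000)/89000 = 0.5393 (×31); (89000−43500)/89000 = 0.5112 (×11); (89000−72000)/89000 = 0.1910 (×27).
Σ = 43.410112. Dividing by the full population N = 98 gives P₁ = 0.443.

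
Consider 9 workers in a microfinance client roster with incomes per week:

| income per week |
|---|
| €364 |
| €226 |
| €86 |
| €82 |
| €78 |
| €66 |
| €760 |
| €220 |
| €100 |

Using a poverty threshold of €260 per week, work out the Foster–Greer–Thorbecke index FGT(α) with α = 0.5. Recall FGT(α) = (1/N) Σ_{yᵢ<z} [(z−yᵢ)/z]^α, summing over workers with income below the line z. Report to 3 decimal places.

0.543

Below the line: €66, €78, €82, €86, €100, €220, €226 (q = 7 of N = 9).
Shortfall ratios: (260−66)/260 = 0.7462; (260−78)/260 = 0.7000; (260−82)/260 = 0.6846; (260−86)/260 = 0.6692; (260−100)/260 = 0.6154; (260−220)/260 = 0.1538; (260−226)/260 = 0.1308.
Raised to α = 0.5: 0.86380; 0.83666; 0.82741; 0.81807; 0.78446; 0.39223; 0.36162.
Sum = 4.884259; FGT(0.5) = 4.884259 / 9 = 0.543.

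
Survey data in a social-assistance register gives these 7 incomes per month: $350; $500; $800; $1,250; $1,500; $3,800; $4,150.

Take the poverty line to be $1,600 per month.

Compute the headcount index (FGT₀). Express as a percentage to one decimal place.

5 of the 7 people have income below $1,600.
H = 5/7 = 71.4%.

71.4%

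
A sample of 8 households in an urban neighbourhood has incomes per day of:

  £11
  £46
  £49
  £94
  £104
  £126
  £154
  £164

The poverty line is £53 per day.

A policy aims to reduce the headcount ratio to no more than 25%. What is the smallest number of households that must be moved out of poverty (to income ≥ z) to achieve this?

Currently q = 3 of N = 8 are below the line (H = 0.375).
A headcount ratio of at most 25% allows at most ⌊0.25 × 8⌋ = 2 poor households.
So at least 3 − 2 = 1 must be lifted.

1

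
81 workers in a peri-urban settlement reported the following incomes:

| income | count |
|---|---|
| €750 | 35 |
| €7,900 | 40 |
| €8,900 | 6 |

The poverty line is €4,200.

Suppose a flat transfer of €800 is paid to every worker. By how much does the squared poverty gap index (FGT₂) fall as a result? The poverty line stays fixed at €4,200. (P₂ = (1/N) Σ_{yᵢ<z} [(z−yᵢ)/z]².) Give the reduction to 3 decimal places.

0.120

Before: below the line — 35×€750; squared poverty gap index (FGT₂) = 0.29156.
After the €800 transfer: below the line — 35×€1,550; squared poverty gap index (FGT₂) = 0.17202.
Reduction = 0.29156 − 0.17202 = 0.120.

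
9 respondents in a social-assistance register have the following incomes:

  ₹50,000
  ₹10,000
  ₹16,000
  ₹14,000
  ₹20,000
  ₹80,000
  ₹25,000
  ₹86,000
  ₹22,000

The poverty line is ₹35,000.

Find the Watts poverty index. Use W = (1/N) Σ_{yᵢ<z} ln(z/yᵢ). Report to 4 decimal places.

Poor units: ₹10,000, ₹14,000, ₹16,000, ₹20,000, ₹22,000, ₹25,000 (q = 6 of N = 9).
ln(z/y) terms: ln(35000/10000) = 1.2528; ln(35000/14000) = 0.9163; ln(35000/16000) = 0.7828; ln(35000/20000) = 0.5596; ln(35000/22000) = 0.4643; ln(35000/25000) = 0.3365.
W = 4.312207 / 9 = 0.4791.

0.4791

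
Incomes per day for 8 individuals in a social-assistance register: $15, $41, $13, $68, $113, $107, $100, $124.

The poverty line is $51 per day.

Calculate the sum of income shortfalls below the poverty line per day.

Poor units: $13, $15, $41 (q = 3 of N = 8).
Individual gaps: 51−13 = 38; 51−15 = 36; 51−41 = 10.
Aggregate gap = $84.

$84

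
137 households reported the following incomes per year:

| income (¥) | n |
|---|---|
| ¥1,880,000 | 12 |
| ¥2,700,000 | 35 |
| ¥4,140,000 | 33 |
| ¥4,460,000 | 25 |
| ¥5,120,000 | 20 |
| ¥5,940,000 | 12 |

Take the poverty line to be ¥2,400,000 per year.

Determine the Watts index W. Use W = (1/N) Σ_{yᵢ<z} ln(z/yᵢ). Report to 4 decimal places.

Incomes under z: 12×¥1,880,000 (q = 12 of N = 137).
ln(z/y) terms: ln(2400000/1880000) = 0.2442 (×12).
W = 2.930364 / 137 = 0.0214.

0.0214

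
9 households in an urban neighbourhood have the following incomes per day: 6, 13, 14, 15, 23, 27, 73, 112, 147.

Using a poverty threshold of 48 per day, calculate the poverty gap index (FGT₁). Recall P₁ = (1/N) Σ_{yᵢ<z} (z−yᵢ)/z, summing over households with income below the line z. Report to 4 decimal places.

Incomes under z: 6, 13, 14, 15, 23, 27 (q = 6 of N = 9).
Relative gaps: (48−6)/48 = 0.8750; (48−13)/48 = 0.7292; (48−14)/48 = 0.7083; (48−15)/48 = 0.6875; (48−23)/48 = 0.5208; (48−27)/48 = 0.4375.
Sum of shortfalls = 3.958333; P₁ averages over all N: 3.958333 / 9 = 0.4398.

0.4398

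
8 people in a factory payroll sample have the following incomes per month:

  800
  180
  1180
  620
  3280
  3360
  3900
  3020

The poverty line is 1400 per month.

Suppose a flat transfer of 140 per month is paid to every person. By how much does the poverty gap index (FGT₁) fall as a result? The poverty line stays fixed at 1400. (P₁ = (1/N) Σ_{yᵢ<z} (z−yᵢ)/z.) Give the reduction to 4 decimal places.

0.0500

Before: below the line — 180, 620, 800, 1180; poverty gap index (FGT₁) = 0.251786.
After the 140 transfer: below the line — 320, 760, 940, 1320; poverty gap index (FGT₁) = 0.201786.
Reduction = 0.251786 − 0.201786 = 0.0500.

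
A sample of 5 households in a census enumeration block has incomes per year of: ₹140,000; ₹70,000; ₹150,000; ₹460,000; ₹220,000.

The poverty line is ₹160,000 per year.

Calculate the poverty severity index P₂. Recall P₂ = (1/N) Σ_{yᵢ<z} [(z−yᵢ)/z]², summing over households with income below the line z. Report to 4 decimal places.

0.0672

Poor units: ₹70,000, ₹140,000, ₹150,000 (q = 3 of N = 5).
Relative gaps: (160000−70000)/160000 = 0.5625; (160000−140000)/160000 = 0.1250; (160000−150000)/160000 = 0.0625.
Squared: 0.3164; 0.0156; 0.0039.
Sum = 0.335938; P₂ = 0.335938 / 5 = 0.0672.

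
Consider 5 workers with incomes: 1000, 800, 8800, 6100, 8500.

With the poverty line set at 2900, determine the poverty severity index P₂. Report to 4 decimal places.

0.1907

Below z: 800, 1000 (q = 2 of N = 5).
Normalized shortfalls: (2900−800)/2900 = 0.7241; (2900−1000)/2900 = 0.6552.
Squared: 0.5244; 0.4293.
Sum = 0.953627; P₂ = 0.953627 / 5 = 0.1907.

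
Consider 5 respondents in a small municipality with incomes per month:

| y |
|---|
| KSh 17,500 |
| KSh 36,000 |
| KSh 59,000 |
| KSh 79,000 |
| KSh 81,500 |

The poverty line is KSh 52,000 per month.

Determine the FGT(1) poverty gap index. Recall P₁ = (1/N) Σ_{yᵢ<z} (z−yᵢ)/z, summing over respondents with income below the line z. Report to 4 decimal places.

0.1942

Below z: KSh 17,500, KSh 36,000 (q = 2 of N = 5).
Gap ratios (z−y)/z: (52000−17500)/52000 = 0.6635; (52000−36000)/52000 = 0.3077.
Sum of shortfalls = 0.971154; P₁ averages over all N: 0.971154 / 5 = 0.1942.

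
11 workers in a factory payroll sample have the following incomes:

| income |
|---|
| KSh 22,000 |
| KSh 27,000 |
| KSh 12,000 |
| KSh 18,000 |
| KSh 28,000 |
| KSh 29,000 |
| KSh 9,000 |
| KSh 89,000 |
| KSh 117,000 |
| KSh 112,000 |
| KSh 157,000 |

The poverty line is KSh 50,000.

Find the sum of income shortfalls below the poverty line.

KSh 205,000

Below z: KSh 9,000, KSh 12,000, KSh 18,000, KSh 22,000, KSh 27,000, KSh 28,000, KSh 29,000 (q = 7 of N = 11).
Individual gaps: 50000−9000 = 41000; 50000−12000 = 38000; 50000−18000 = 32000; 50000−22000 = 28000; 50000−27000 = 23000; 50000−28000 = 22000; 50000−29000 = 21000.
Aggregate gap = KSh 205,000.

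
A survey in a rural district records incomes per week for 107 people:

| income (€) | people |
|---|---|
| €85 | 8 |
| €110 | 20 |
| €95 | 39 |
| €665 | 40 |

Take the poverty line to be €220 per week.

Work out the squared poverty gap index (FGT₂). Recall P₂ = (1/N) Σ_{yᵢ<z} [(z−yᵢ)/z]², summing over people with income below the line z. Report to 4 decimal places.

0.1925

Poor units: 8×€85, 39×€95, 20×€110 (q = 67 of N = 107).
Normalized shortfalls: (220−85)/220 = 0.6136 (×8); (220−95)/220 = 0.5682 (×39); (220−110)/220 = 0.5000 (×20).
Squared: 0.3765 (×8); 0.3228 (×39); 0.2500 (×20).
Sum = 20.602789; P₂ = 20.602789 / 107 = 0.1925.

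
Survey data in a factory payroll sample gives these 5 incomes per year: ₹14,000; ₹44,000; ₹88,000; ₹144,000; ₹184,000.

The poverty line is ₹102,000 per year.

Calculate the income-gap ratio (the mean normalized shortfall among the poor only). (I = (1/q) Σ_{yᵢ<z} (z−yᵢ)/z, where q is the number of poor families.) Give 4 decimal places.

0.5229

Incomes under z: ₹14,000, ₹44,000, ₹88,000 (q = 3 of N = 5).
Relative gaps: 0.8627, 0.5686, 0.1373; sum = 1.568627.
The income-gap ratio divides by q (the poor only): 1.568627 / 3 = 0.5229.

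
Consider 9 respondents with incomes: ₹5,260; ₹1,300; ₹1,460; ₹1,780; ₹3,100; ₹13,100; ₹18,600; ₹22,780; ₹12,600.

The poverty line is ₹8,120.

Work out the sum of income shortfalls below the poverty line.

₹27,700

Below z: ₹1,300, ₹1,460, ₹1,780, ₹3,100, ₹5,260 (q = 5 of N = 9).
Individual gaps: 8120−1300 = 6820; 8120−1460 = 6660; 8120−1780 = 6340; 8120−3100 = 5020; 8120−5260 = 2860.
Aggregate gap = ₹27,700.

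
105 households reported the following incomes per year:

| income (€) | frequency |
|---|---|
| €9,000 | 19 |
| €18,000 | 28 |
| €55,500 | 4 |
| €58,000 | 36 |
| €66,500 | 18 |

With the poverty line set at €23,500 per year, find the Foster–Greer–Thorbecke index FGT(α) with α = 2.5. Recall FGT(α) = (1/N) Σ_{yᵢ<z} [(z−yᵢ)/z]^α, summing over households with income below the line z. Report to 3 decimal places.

Below z: 19×€9,000, 28×€18,000 (q = 47 of N = 105).
Gap ratios (z−y)/z: (23500−9000)/23500 = 0.6170 (×19); (23500−18000)/23500 = 0.2340 (×28).
Raised to α = 2.5: 0.29905 (×19); 0.02650 (×28).
Sum = 6.424021; FGT(2.5) = 6.424021 / 105 = 0.061.

0.061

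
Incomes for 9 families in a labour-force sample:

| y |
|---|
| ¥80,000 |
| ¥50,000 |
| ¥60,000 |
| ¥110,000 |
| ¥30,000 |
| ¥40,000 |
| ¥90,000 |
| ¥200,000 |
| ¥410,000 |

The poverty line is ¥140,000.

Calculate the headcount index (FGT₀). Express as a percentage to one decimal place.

77.8%

7 of the 9 families have income below ¥140,000.
H = 7/9 = 77.8%.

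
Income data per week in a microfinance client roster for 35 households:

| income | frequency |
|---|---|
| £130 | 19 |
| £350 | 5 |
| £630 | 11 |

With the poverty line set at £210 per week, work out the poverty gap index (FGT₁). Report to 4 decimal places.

0.2068

Below the line: 19×£130 (q = 19 of N = 35).
Shortfall ratios: (210−130)/210 = 0.3810 (×19).
Σ = 7.238095. Dividing by the full population N = 35 gives P₁ = 0.2068.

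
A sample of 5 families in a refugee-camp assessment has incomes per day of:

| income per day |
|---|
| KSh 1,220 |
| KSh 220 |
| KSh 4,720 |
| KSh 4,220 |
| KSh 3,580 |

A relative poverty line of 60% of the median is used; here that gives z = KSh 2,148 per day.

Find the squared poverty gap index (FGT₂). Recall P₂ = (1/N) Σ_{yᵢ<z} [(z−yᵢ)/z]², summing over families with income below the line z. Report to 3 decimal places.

0.198

Below the line: KSh 220, KSh 1,220 (q = 2 of N = 5).
Normalized shortfalls: (2148−220)/2148 = 0.8976; (2148−1220)/2148 = 0.4320.
Squared: 0.8056; 0.1866.
Sum = 0.992298; P₂ = 0.992298 / 5 = 0.198.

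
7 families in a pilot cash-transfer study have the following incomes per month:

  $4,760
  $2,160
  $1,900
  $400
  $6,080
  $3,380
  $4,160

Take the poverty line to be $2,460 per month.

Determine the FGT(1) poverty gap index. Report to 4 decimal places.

Below z: $400, $1,900, $2,160 (q = 3 of N = 7).
Gap ratios (z−y)/z: (2460−400)/2460 = 0.8374; (2460−1900)/2460 = 0.2276; (2460−2160)/2460 = 0.1220.
Sum of shortfalls = 1.186992; P₁ averages over all N: 1.186992 / 7 = 0.1696.

0.1696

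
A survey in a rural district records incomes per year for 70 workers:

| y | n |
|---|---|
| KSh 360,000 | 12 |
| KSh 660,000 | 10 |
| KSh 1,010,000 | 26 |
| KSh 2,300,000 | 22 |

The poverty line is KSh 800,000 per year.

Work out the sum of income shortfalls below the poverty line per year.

Below z: 12×KSh 360,000, 10×KSh 660,000 (q = 22 of N = 70).
Individual gaps: 12×(800000−360000) = 5280000; 10×(800000−660000) = 1400000.
Aggregate gap = KSh 6,680,000.

KSh 6,680,000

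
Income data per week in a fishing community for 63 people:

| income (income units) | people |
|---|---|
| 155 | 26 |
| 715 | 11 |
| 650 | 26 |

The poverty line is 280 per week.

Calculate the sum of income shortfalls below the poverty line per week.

Below the line: 26×155 (q = 26 of N = 63).
Individual gaps: 26×(280−155) = 3250.
Aggregate gap = 3250.

3250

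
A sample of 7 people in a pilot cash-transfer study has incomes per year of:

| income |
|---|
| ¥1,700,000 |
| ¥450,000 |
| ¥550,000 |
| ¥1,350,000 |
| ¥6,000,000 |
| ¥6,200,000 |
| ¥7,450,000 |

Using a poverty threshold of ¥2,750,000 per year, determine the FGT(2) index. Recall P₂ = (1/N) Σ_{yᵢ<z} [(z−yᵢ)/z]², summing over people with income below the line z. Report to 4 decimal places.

0.2492

Poor units: ¥450,000, ¥550,000, ¥1,350,000, ¥1,700,000 (q = 4 of N = 7).
Relative gaps: (2750000−450000)/2750000 = 0.8364; (2750000−550000)/2750000 = 0.8000; (2750000−1350000)/2750000 = 0.5091; (2750000−1700000)/2750000 = 0.3818.
Squared: 0.6995; 0.6400; 0.2592; 0.1458.
Sum = 1.744463; P₂ = 1.744463 / 7 = 0.2492.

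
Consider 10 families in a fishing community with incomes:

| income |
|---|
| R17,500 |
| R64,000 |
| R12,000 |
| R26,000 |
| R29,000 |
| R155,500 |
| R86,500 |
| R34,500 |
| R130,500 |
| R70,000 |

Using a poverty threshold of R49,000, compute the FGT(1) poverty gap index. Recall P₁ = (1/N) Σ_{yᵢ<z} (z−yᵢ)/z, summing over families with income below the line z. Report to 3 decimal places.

Incomes under z: R12,000, R17,500, R26,000, R29,000, R34,500 (q = 5 of N = 10).
Relative gaps: (49000−12000)/49000 = 0.7551; (49000−17500)/49000 = 0.6429; (49000−26000)/49000 = 0.4694; (49000−29000)/49000 = 0.4082; (49000−34500)/49000 = 0.2959.
Sum of shortfalls = 2.571429; P₁ averages over all N: 2.571429 / 10 = 0.257.

0.257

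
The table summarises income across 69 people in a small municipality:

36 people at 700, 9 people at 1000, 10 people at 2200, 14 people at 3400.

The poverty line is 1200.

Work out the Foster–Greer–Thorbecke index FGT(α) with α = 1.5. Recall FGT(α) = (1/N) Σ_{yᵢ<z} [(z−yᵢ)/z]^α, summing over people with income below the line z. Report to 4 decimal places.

Below z: 36×700, 9×1000 (q = 45 of N = 69).
Relative gaps: (1200−700)/1200 = 0.4167 (×36); (1200−1000)/1200 = 0.1667 (×9).
Raised to α = 1.5: 0.26896 (×36); 0.06804 (×9).
Sum = 10.294831; FGT(1.5) = 10.294831 / 69 = 0.1492.

0.1492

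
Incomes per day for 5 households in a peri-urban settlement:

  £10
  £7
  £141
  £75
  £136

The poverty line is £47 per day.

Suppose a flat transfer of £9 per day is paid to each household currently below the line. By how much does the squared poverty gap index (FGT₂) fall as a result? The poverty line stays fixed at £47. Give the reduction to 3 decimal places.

0.111

Before: below the line — £7, £10; squared poverty gap index (FGT₂) = 0.26881.
After the £9 transfer: below the line — £16, £19; squared poverty gap index (FGT₂) = 0.15799.
Reduction = 0.26881 − 0.15799 = 0.111.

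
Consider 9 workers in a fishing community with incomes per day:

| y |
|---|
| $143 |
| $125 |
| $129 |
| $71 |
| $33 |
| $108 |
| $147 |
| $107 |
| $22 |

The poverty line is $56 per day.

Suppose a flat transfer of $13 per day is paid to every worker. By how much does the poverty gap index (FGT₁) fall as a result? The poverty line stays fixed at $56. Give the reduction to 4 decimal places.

Before: below the line — $22, $33; poverty gap index (FGT₁) = 0.113095.
After the $13 transfer: below the line — $35, $46; poverty gap index (FGT₁) = 0.061508.
Reduction = 0.113095 − 0.061508 = 0.0516.

0.0516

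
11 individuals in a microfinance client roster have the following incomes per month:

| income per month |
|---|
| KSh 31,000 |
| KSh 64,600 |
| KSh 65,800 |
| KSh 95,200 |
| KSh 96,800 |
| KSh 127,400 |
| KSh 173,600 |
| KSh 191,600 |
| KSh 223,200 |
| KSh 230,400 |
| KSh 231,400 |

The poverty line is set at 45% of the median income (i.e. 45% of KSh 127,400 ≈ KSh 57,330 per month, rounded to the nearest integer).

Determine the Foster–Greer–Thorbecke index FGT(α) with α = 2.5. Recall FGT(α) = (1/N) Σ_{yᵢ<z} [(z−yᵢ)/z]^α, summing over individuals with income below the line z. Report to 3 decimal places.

Poor units: KSh 31,000 (q = 1 of N = 11).
Normalized shortfalls: (57330−31000)/57330 = 0.4593.
Raised to α = 2.5: 0.14295.
Sum = 0.142946; FGT(2.5) = 0.142946 / 11 = 0.013.

0.013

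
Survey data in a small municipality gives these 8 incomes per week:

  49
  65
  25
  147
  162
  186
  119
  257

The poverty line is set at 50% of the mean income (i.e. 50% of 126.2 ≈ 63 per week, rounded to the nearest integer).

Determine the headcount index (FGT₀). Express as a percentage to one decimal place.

25.0%

2 of the 8 families have income below 63.
H = 2/8 = 25.0%.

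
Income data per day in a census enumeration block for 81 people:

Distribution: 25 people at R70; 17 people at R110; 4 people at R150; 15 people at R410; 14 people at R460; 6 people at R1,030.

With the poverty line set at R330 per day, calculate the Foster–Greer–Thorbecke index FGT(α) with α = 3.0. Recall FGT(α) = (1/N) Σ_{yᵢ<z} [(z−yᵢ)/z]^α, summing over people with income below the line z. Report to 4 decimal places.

0.2211

Incomes under z: 25×R70, 17×R110, 4×R150 (q = 46 of N = 81).
Normalized shortfalls: (330−70)/330 = 0.7879 (×25); (330−110)/330 = 0.6667 (×17); (330−150)/330 = 0.5455 (×4).
Raised to α = 3.0: 0.48908 (×25); 0.29630 (×17); 0.16228 (×4).
Sum = 17.913126; FGT(3.0) = 17.913126 / 81 = 0.2211.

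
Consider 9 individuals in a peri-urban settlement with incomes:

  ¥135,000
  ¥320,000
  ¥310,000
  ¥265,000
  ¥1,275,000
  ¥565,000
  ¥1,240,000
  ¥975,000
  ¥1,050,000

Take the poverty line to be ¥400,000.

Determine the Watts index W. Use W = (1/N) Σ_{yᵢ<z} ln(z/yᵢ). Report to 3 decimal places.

0.220

Incomes under z: ¥135,000, ¥265,000, ¥310,000, ¥320,000 (q = 4 of N = 9).
Log gaps: ln(400000/135000) = 1.0862; ln(400000/265000) = 0.4117; ln(400000/310000) = 0.2549; ln(400000/320000) = 0.2231.
W = 1.975960 / 9 = 0.220.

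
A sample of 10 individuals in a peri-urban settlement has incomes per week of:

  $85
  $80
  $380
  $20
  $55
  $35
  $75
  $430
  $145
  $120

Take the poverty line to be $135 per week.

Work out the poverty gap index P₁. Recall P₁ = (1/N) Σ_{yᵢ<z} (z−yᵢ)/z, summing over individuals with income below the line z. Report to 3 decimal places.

0.352

Below z: $20, $35, $55, $75, $80, $85, $120 (q = 7 of N = 10).
Shortfall ratios: (135−20)/135 = 0.8519; (135−35)/135 = 0.7407; (135−55)/135 = 0.5926; (135−75)/135 = 0.4444; (135−80)/135 = 0.4074; (135−85)/135 = 0.3704; (135−120)/135 = 0.1111.
Σ = 3.518519. Dividing by the full population N = 10 gives P₁ = 0.352.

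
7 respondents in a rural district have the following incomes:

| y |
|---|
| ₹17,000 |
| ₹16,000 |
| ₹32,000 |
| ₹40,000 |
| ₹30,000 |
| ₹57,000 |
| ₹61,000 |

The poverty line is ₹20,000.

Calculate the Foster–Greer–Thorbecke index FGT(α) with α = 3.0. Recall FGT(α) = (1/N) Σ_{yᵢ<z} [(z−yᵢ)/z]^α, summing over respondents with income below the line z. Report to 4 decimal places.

Below z: ₹16,000, ₹17,000 (q = 2 of N = 7).
Gap ratios (z−y)/z: (20000−16000)/20000 = 0.2000; (20000−17000)/20000 = 0.1500.
Raised to α = 3.0: 0.00800; 0.00337.
Sum = 0.011375; FGT(3.0) = 0.011375 / 7 = 0.0016.

0.0016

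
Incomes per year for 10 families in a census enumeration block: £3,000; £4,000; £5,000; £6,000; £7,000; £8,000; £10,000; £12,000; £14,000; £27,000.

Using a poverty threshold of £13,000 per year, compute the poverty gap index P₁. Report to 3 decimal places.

Poor units: £3,000, £4,000, £5,000, £6,000, £7,000, £8,000, £10,000, £12,000 (q = 8 of N = 10).
Gap ratios (z−y)/z: (13000−3000)/13000 = 0.7692; (13000−4000)/13000 = 0.6923; (13000−5000)/13000 = 0.6154; (13000−6000)/13000 = 0.5385; (13000−7000)/13000 = 0.4615; (13000−8000)/13000 = 0.3846; (13000−10000)/13000 = 0.2308; (13000−12000)/13000 = 0.0769.
Σ = 3.769231. Dividing by the full population N = 10 gives P₁ = 0.377.

0.377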